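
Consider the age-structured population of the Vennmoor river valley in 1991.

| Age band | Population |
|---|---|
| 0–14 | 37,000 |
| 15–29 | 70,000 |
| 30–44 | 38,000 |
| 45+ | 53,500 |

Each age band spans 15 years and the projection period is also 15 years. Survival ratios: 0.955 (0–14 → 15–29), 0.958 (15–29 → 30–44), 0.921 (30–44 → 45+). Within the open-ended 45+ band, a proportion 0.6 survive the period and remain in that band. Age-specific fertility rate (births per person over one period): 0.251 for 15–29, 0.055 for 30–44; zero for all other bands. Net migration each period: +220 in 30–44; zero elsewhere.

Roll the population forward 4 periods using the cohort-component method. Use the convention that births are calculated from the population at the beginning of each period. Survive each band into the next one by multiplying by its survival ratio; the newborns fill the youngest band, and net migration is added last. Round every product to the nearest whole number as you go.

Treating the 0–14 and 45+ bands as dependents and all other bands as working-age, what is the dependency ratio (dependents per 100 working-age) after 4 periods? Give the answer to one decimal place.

Period 1.
Births: 70000 × 0.251 = 17570  |  38000 × 0.055 = 2090 → 19660
15–29: 37000 × 0.955 = 35335
30–44: 70000 × 0.958 = 67060
45+: 38000 × 0.921 + 53500 × 0.6 = 34998 + 32100 = 67098
Net migration: 30–44 + 220 → 67280
Population now: 0–14=19660, 15–29=35335, 30–44=67280, 45+=67098
Period 2.
Births: 35335 × 0.251 = 8869  |  67280 × 0.055 = 3700 → 12569
15–29: 19660 × 0.955 = 18775
30–44: 35335 × 0.958 = 33851
45+: 67280 × 0.921 + 67098 × 0.6 = 61965 + 40259 = 102224
Net migration: 30–44 + 220 → 34071
Population now: 0–14=12569, 15–29=18775, 30–44=34071, 45+=102224
Period 3.
Births: 18775 × 0.251 = 4713  |  34071 × 0.055 = 1874 → 6587
15–29: 12569 × 0.955 = 12003
30–44: 18775 × 0.958 = 17986
45+: 34071 × 0.921 + 102224 × 0.6 = 31379 + 61334 = 92713
Net migration: 30–44 + 220 → 18206
Population now: 0–14=6587, 15–29=12003, 30–44=18206, 45+=92713
Period 4.
Births: 12003 × 0.251 = 3013  |  18206 × 0.055 = 1001 → 4014
15–29: 6587 × 0.955 = 6291
30–44: 12003 × 0.958 = 11499
45+: 18206 × 0.921 + 92713 × 0.6 = 16768 + 55628 = 72396
Net migration: 30–44 + 220 → 11719
Population now: 0–14=4014, 15–29=6291, 30–44=11719, 45+=72396
Dependents (band 0–14 + band 45+) = 4014 + 72396 = 76410; working-age = 18010; ratio = 76410/18010 × 100 = 424.3

424.3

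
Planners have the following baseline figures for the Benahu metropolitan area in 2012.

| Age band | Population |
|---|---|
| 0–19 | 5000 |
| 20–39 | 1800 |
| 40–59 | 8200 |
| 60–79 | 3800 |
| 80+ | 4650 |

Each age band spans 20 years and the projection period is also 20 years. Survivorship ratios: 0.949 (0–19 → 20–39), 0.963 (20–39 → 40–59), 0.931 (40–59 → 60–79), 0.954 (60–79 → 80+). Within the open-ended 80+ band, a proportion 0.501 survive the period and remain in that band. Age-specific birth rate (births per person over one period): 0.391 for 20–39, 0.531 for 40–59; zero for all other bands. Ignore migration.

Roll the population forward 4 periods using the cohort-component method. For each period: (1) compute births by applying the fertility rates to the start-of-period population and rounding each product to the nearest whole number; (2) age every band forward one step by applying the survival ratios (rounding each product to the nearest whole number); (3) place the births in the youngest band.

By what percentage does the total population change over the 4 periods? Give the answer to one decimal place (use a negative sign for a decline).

Let band 1 be 0–19 through band 5 = 80+.
Period 1.
Births: 1800 * 0.391 = 704 ; 8200 * 0.531 = 4354 ⇒ total 5058
Band 2: 5000 * 0.949 = 4745
Band 3: 1800 * 0.963 = 1733
Band 4: 8200 * 0.931 = 7634
Band 5: 3800 * 0.954 + 4650 * 0.501 = 3625 + 2330 = 5955
→ [5058, 4745, 1733, 7634, 5955]
Period 2.
Births: 4745 * 0.391 = 1855 ; 1733 * 0.531 = 920 ⇒ total 2775
Band 2: 5058 * 0.949 = 4800
Band 3: 4745 * 0.963 = 4569
Band 4: 1733 * 0.931 = 1613
Band 5: 7634 * 0.954 + 5955 * 0.501 = 7283 + 2983 = 10266
→ [2775, 4800, 4569, 1613, 10266]
Period 3.
Births: 4800 * 0.391 = 1877 ; 4569 * 0.531 = 2426 ⇒ total 4303
Band 2: 2775 * 0.949 = 2633
Band 3: 4800 * 0.963 = 4622
Band 4: 4569 * 0.931 = 4254
Band 5: 1613 * 0.954 + 10266 * 0.501 = 1539 + 5143 = 6682
→ [4303, 2633, 4622, 4254, 6682]
Period 4.
Births: 2633 * 0.391 = 1030 ; 4622 * 0.531 = 2454 ⇒ total 3484
Band 2: 4303 * 0.949 = 4084
Band 3: 2633 * 0.963 = 2536
Band 4: 4622 * 0.931 = 4303
Band 5: 4254 * 0.954 + 6682 * 0.501 = 4058 + 3348 = 7406
→ [3484, 4084, 2536, 4303, 7406]
Total: 23450 → 21813; change = -1637; percentage change = -7.0%

-7.0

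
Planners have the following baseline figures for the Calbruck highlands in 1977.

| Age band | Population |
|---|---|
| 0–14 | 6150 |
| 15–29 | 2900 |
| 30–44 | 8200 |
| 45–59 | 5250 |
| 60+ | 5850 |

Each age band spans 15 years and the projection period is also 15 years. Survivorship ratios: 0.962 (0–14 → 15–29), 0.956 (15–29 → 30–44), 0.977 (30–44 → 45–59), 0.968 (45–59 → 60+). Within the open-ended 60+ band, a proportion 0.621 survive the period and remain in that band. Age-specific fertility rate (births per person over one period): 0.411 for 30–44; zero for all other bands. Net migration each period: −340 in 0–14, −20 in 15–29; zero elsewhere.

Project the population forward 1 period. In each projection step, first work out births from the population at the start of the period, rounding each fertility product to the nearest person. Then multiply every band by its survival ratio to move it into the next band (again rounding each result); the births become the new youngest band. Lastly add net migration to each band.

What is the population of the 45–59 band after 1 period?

(Bands numbered youngest = 1 to oldest = 5.)
— Period 1 —
Births: 8200 * 0.411 = 3370
Band 2: 6150 * 0.962 = 5916
Band 3: 2900 * 0.956 = 2772
Band 4: 8200 * 0.977 = 8011
Band 5: 5250 * 0.968 + 5850 * 0.621 = 5082 + 3633 = 8715
Net migration: Band 1 − 340 → 3030; Band 2 − 20 → 5896
Giving 3030 / 5896 / 2772 / 8011 / 8715.

8011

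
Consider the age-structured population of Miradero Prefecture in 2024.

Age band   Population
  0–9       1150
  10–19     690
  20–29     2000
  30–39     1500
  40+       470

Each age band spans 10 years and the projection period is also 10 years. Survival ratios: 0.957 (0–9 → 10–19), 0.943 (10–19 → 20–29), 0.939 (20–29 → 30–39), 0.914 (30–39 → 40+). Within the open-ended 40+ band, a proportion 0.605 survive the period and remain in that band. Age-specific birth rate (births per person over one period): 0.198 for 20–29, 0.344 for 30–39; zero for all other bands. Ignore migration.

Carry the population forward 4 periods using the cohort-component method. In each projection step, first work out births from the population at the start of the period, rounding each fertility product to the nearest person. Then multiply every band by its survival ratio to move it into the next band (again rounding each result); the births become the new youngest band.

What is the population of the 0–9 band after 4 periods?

498

— Period 1 —
Births: 2000 * 0.198 = 396  |  1500 * 0.344 = 516 → total 912
10–19: 1150 * 0.957 = 1101
20–29: 690 * 0.943 = 651
30–39: 2000 * 0.939 = 1878
40+: 1500 * 0.914 + 470 * 0.605 = 1371 + 284 = 1655
→ [912, 1101, 651, 1878, 1655]
— Period 2 —
Births: 651 * 0.198 = 129  |  1878 * 0.344 = 646 → total 775
10–19: 912 * 0.957 = 873
20–29: 1101 * 0.943 = 1038
30–39: 651 * 0.939 = 611
40+: 1878 * 0.914 + 1655 * 0.605 = 1716 + 1001 = 2717
→ [775, 873, 1038, 611, 2717]
— Period 3 —
Births: 1038 * 0.198 = 206  |  611 * 0.344 = 210 → total 416
10–19: 775 * 0.957 = 742
20–29: 873 * 0.943 = 823
30–39: 1038 * 0.939 = 975
40+: 611 * 0.914 + 2717 * 0.605 = 558 + 1644 = 2202
→ [416, 742, 823, 975, 2202]
— Period 4 —
Births: 823 * 0.198 = 163  |  975 * 0.344 = 335 → total 498
10–19: 416 * 0.957 = 398
20–29: 742 * 0.943 = 700
30–39: 823 * 0.939 = 773
40+: 975 * 0.914 + 2202 * 0.605 = 891 + 1332 = 2223
→ [498, 398, 700, 773, 2223]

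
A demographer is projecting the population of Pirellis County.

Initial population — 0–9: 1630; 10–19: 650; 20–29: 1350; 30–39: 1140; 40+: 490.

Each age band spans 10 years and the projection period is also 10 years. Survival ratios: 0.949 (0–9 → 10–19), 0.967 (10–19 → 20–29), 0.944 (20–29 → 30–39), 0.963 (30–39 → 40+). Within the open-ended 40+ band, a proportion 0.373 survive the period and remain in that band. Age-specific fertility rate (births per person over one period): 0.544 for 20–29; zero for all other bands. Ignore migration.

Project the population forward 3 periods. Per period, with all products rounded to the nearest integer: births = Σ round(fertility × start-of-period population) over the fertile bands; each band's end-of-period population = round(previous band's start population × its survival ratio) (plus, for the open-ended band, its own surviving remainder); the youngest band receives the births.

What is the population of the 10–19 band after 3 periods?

325

[period 1]
Births: 1350 × 0.544 = 734
10–19: 1630 × 0.949 = 1547
20–29: 650 × 0.967 = 629
30–39: 1350 × 0.944 = 1274
40+: 1140 × 0.963 + 490 × 0.373 = 1098 + 183 = 1281
→ [734, 1547, 629, 1274, 1281]
[period 2]
Births: 629 × 0.544 = 342
10–19: 734 × 0.949 = 697
20–29: 1547 × 0.967 = 1496
30–39: 629 × 0.944 = 594
40+: 1274 × 0.963 + 1281 × 0.373 = 1227 + 478 = 1705
→ [342, 697, 1496, 594, 1705]
[period 3]
Births: 1496 × 0.544 = 814
10–19: 342 × 0.949 = 325
20–29: 697 × 0.967 = 674
30–39: 1496 × 0.944 = 1412
40+: 594 × 0.963 + 1705 × 0.373 = 572 + 636 = 1208
→ [814, 325, 674, 1412, 1208]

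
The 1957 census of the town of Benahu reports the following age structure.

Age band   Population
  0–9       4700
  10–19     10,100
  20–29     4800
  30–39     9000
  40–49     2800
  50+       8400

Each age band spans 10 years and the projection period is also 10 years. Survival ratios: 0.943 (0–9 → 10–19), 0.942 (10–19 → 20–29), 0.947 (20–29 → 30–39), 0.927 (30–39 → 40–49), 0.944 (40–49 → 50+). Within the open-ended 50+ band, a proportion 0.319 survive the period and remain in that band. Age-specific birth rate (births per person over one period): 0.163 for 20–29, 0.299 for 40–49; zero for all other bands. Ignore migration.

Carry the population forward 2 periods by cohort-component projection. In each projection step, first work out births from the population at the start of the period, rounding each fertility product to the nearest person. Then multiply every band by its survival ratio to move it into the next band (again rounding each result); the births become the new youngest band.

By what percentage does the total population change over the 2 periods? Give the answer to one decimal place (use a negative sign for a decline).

Period 1.
Births: 4800 * 0.163 = 782 ; 2800 * 0.299 = 837 ⇒ total 1619
10–19: 4700 * 0.943 = 4432
20–29: 10100 * 0.942 = 9514
30–39: 4800 * 0.947 = 4546
40–49: 9000 * 0.927 = 8343
50+: 2800 * 0.944 + 8400 * 0.319 = 2643 + 2680 = 5323
End of period: [1619, 4432, 9514, 4546, 8343, 5323]
Period 2.
Births: 9514 * 0.163 = 1551 ; 8343 * 0.299 = 2495 ⇒ total 4046
10–19: 1619 * 0.943 = 1527
20–29: 4432 * 0.942 = 4175
30–39: 9514 * 0.947 = 9010
40–49: 4546 * 0.927 = 4214
50+: 8343 * 0.944 + 5323 * 0.319 = 7876 + 1698 = 9574
End of period: [4046, 1527, 4175, 9010, 4214, 9574]
Total: 39800 → 32546; change = -7254; percentage change = -18.2%

-18.2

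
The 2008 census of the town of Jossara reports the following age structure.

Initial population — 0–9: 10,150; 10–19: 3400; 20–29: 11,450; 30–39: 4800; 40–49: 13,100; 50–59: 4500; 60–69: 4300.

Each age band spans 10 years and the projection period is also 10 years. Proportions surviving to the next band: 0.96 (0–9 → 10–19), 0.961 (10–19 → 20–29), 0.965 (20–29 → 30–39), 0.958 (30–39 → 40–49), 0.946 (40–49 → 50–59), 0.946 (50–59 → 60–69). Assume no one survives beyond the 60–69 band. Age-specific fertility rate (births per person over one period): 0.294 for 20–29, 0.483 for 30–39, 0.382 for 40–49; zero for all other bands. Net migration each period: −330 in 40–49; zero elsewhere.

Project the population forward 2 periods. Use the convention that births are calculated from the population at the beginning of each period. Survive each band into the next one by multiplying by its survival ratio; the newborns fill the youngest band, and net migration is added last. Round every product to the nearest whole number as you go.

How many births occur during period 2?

7927

Period 1:
Births: 11450 × 0.294 = 3366  |  4800 × 0.483 = 2318  |  13100 × 0.382 = 5004 ⇒ total 10688
10–19: 10150 × 0.96 = 9744
20–29: 3400 × 0.961 = 3267
30–39: 11450 × 0.965 = 11049
40–49: 4800 × 0.958 = 4598
50–59: 13100 × 0.946 = 12393
60–69: 4500 × 0.946 = 4257
Net migration: 40–49 − 330 → 4268
Giving 10688 / 9744 / 3267 / 11049 / 4268 / 12393 / 4257.
Period 2:
Births: 3267 × 0.294 = 960  |  11049 × 0.483 = 5337  |  4268 × 0.382 = 1630 ⇒ total 7927
10–19: 10688 × 0.96 = 10260
20–29: 9744 × 0.961 = 9364
30–39: 3267 × 0.965 = 3153
40–49: 11049 × 0.958 = 10585
50–59: 4268 × 0.946 = 4038
60–69: 12393 × 0.946 = 11724
Net migration: 40–49 − 330 → 10255
Giving 7927 / 10260 / 9364 / 3153 / 10255 / 4038 / 11724.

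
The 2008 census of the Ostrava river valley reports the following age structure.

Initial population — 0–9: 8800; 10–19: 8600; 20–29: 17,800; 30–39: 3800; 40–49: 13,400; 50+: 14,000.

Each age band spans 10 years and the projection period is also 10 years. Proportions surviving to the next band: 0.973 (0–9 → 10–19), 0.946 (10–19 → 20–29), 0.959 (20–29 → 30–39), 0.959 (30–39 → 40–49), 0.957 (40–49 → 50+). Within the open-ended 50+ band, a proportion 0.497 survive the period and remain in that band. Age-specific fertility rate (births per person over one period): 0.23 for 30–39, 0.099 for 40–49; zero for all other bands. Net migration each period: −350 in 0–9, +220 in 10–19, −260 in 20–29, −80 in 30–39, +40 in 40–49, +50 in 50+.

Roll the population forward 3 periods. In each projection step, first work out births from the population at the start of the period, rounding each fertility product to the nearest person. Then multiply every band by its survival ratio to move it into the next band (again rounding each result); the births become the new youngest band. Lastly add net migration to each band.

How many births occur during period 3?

3336

Call the bands 1 to 6, youngest first.
— Period 1 —
Births: 3800 × 0.23 = 874, 13400 × 0.099 = 1327 → 2201
Band 2: 8800 × 0.973 = 8562
Band 3: 8600 × 0.946 = 8136
Band 4: 17800 × 0.959 = 17070
Band 5: 3800 × 0.959 = 3644
Band 6: 13400 × 0.957 + 14000 × 0.497 = 12824 + 6958 = 19782
Net migration: Band 1 − 350 → 1851; Band 2 + 220 → 8782; Band 3 − 260 → 7876; Band 4 − 80 → 16990; Band 5 + 40 → 3684; Band 6 + 50 → 19832
→ [1851, 8782, 7876, 16990, 3684, 19832]
— Period 2 —
Births: 16990 × 0.23 = 3908, 3684 × 0.099 = 365 → 4273
Band 2: 1851 × 0.973 = 1801
Band 3: 8782 × 0.946 = 8308
Band 4: 7876 × 0.959 = 7553
Band 5: 16990 × 0.959 = 16293
Band 6: 3684 × 0.957 + 19832 × 0.497 = 3526 + 9857 = 13383
Net migration: Band 1 − 350 → 3923; Band 2 + 220 → 2021; Band 3 − 260 → 8048; Band 4 − 80 → 7473; Band 5 + 40 → 16333; Band 6 + 50 → 13433
→ [3923, 2021, 8048, 7473, 16333, 13433]
— Period 3 —
Births: 7473 × 0.23 = 1719, 16333 × 0.099 = 1617 → 3336
Band 2: 3923 × 0.973 = 3817
Band 3: 2021 × 0.946 = 1912
Band 4: 8048 × 0.959 = 7718
Band 5: 7473 × 0.959 = 7167
Band 6: 16333 × 0.957 + 13433 × 0.497 = 15631 + 6676 = 22307
Net migration: Band 1 − 350 → 2986; Band 2 + 220 → 4037; Band 3 − 260 → 1652; Band 4 − 80 → 7638; Band 5 + 40 → 7207; Band 6 + 50 → 22357
→ [2986, 4037, 1652, 7638, 7207, 22357]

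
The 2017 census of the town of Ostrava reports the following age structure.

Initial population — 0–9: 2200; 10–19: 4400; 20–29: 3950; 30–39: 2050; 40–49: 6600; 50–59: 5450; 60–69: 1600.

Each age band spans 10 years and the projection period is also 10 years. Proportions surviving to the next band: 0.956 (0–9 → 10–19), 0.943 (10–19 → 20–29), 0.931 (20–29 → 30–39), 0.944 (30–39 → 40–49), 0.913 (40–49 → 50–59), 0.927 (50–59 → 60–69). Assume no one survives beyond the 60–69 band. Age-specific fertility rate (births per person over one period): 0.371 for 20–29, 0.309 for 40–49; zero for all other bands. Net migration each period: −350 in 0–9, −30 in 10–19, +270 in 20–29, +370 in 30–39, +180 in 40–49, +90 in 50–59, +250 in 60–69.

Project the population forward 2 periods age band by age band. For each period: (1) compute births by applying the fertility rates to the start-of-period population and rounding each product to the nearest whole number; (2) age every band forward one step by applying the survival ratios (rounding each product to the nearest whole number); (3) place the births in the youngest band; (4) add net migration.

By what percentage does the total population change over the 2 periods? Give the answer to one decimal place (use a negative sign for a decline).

-10.2

Call the bands 1 to 7, youngest first.
After projecting period 1:
Births: 3950 * 0.371 = 1465  |  6600 * 0.309 = 2039 → 3504
Band 2: 2200 * 0.956 = 2103
Band 3: 4400 * 0.943 = 4149
Band 4: 3950 * 0.931 = 3677
Band 5: 2050 * 0.944 = 1935
Band 6: 6600 * 0.913 = 6026
Band 7: 5450 * 0.927 = 5052
Net migration: Band 1 − 350 → 3154; Band 2 − 30 → 2073; Band 3 + 270 → 4419; Band 4 + 370 → 4047; Band 5 + 180 → 2115; Band 6 + 90 → 6116; Band 7 + 250 → 5302
End of period: [3154, 2073, 4419, 4047, 2115, 6116, 5302]
After projecting period 2:
Births: 4419 * 0.371 = 1639  |  2115 * 0.309 = 654 → 2293
Band 2: 3154 * 0.956 = 3015
Band 3: 2073 * 0.943 = 1955
Band 4: 4419 * 0.931 = 4114
Band 5: 4047 * 0.944 = 3820
Band 6: 2115 * 0.913 = 1931
Band 7: 6116 * 0.927 = 5670
Net migration: Band 1 − 350 → 1943; Band 2 − 30 → 2985; Band 3 + 270 → 2225; Band 4 + 370 → 4484; Band 5 + 180 → 4000; Band 6 + 90 → 2021; Band 7 + 250 → 5920
End of period: [1943, 2985, 2225, 4484, 4000, 2021, 5920]
Total: 26250 → 23578; change = -2672; percentage change = -10.2%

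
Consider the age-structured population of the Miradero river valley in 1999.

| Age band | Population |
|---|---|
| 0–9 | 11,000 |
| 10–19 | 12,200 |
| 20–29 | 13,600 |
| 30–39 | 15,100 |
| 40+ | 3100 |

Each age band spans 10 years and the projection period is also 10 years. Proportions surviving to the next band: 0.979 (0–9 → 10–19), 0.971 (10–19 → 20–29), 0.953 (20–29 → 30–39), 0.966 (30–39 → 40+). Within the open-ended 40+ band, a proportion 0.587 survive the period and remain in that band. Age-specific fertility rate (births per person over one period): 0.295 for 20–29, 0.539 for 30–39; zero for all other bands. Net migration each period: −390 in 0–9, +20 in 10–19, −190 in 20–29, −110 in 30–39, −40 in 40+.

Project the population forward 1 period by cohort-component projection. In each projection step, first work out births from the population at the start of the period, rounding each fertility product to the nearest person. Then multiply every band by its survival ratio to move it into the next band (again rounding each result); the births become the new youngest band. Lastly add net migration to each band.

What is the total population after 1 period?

Call the bands 1 to 5, youngest first.
Period 1.
Births: 13600 × 0.295 = 4012, 15100 × 0.539 = 8139 → 12151
Band 2: 11000 × 0.979 = 10769
Band 3: 12200 × 0.971 = 11846
Band 4: 13600 × 0.953 = 12961
Band 5: 15100 × 0.966 + 3100 × 0.587 = 14587 + 1820 = 16407
Net migration: Band 1 − 390 → 11761; Band 2 + 20 → 10789; Band 3 − 190 → 11656; Band 4 − 110 → 12851; Band 5 − 40 → 16367
Giving 11761 / 10789 / 11656 / 12851 / 16367.
Total after period 1: 11761 + 10789 + 11656 + 12851 + 16367 = 63424

63424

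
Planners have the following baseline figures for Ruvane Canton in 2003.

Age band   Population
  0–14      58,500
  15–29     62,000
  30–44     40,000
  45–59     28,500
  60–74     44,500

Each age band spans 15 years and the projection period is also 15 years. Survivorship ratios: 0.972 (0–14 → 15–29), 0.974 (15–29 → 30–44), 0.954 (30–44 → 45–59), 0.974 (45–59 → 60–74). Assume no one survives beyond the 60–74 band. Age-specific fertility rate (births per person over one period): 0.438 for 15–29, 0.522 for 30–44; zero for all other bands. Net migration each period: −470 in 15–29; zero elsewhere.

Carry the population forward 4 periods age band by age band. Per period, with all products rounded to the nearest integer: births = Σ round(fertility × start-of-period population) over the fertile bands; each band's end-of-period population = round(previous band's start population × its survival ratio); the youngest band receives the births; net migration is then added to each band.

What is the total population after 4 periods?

Let group 1 be 0–14 through group 5 = 60–74.
Period 1:
Births: 62000 * 0.438 = 27156 ; 40000 * 0.522 = 20880 → 48036
Group 2: 58500 * 0.972 = 56862
Group 3: 62000 * 0.974 = 60388
Group 4: 40000 * 0.954 = 38160
Group 5: 28500 * 0.974 = 27759
Net migration: Group 2 − 470 → 56392
Giving 48036 / 56392 / 60388 / 38160 / 27759.
Period 2:
Births: 56392 * 0.438 = 24700 ; 60388 * 0.522 = 31523 → 56223
Group 2: 48036 * 0.972 = 46691
Group 3: 56392 * 0.974 = 54926
Group 4: 60388 * 0.954 = 57610
Group 5: 38160 * 0.974 = 37168
Net migration: Group 2 − 470 → 46221
Giving 56223 / 46221 / 54926 / 57610 / 37168.
Period 3:
Births: 46221 * 0.438 = 20245 ; 54926 * 0.522 = 28671 → 48916
Group 2: 56223 * 0.972 = 54649
Group 3: 46221 * 0.974 = 45019
Group 4: 54926 * 0.954 = 52399
Group 5: 57610 * 0.974 = 56112
Net migration: Group 2 − 470 → 54179
Giving 48916 / 54179 / 45019 / 52399 / 56112.
Period 4:
Births: 54179 * 0.438 = 23730 ; 45019 * 0.522 = 23500 → 47230
Group 2: 48916 * 0.972 = 47546
Group 3: 54179 * 0.974 = 52770
Group 4: 45019 * 0.954 = 42948
Group 5: 52399 * 0.974 = 51037
Net migration: Group 2 − 470 → 47076
Giving 47230 / 47076 / 52770 / 42948 / 51037.
Total after period 4: 47230 + 47076 + 52770 + 42948 + 51037 = 241061

241061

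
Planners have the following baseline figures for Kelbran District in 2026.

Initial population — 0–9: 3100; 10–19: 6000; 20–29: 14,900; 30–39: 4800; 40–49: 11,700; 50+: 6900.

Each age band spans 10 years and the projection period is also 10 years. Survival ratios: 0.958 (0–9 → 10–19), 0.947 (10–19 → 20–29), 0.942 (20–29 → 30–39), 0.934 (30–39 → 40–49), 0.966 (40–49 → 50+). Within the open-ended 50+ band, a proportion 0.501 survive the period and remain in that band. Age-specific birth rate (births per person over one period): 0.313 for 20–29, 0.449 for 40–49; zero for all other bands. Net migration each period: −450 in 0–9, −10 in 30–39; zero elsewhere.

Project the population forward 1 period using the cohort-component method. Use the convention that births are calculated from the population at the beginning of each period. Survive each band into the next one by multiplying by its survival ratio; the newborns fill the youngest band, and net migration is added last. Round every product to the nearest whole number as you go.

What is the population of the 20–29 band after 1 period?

5682

[period 1]
Births: 14900 * 0.313 = 4664  |  11700 * 0.449 = 5253 → 9917
10–19: 3100 * 0.958 = 2970
20–29: 6000 * 0.947 = 5682
30–39: 14900 * 0.942 = 14036
40–49: 4800 * 0.934 = 4483
50+: 11700 * 0.966 + 6900 * 0.501 = 11302 + 3457 = 14759
Net migration: 0–9 − 450 → 9467; 30–39 − 10 → 14026
Giving 9467 / 2970 / 5682 / 14026 / 4483 / 14759.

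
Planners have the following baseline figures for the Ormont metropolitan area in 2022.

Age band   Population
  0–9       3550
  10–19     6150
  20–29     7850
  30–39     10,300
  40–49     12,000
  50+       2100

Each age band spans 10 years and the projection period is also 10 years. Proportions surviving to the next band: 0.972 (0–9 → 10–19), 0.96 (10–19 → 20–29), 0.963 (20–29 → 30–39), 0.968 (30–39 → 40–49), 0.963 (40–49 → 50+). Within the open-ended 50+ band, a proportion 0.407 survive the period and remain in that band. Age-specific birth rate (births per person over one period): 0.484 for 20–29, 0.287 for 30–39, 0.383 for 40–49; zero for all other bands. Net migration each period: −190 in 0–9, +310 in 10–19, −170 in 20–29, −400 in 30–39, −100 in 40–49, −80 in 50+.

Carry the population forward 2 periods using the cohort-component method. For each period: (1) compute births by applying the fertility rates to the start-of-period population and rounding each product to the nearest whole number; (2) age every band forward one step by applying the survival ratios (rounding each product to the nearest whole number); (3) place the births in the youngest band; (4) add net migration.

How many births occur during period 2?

8610

Period 1.
Births: 7850 × 0.484 = 3799 ; 10300 × 0.287 = 2956 ; 12000 × 0.383 = 4596 → 11351
10–19: 3550 × 0.972 = 3451
20–29: 6150 × 0.96 = 5904
30–39: 7850 × 0.963 = 7560
40–49: 10300 × 0.968 = 9970
50+: 12000 × 0.963 + 2100 × 0.407 = 11556 + 855 = 12411
Net migration: 0–9 − 190 → 11161; 10–19 + 310 → 3761; 20–29 − 170 → 5734; 30–39 − 400 → 7160; 40–49 − 100 → 9870; 50+ − 80 → 12331
End of period: [11161, 3761, 5734, 7160, 9870, 12331]
Period 2.
Births: 5734 × 0.484 = 2775 ; 7160 × 0.287 = 2055 ; 9870 × 0.383 = 3780 → 8610
10–19: 11161 × 0.972 = 10848
20–29: 3761 × 0.96 = 3611
30–39: 5734 × 0.963 = 5522
40–49: 7160 × 0.968 = 6931
50+: 9870 × 0.963 + 12331 × 0.407 = 9505 + 5019 = 14524
Net migration: 0–9 − 190 → 8420; 10–19 + 310 → 11158; 20–29 − 170 → 3441; 30–39 − 400 → 5122; 40–49 − 100 → 6831; 50+ − 80 → 14444
End of period: [8420, 11158, 3441, 5122, 6831, 14444]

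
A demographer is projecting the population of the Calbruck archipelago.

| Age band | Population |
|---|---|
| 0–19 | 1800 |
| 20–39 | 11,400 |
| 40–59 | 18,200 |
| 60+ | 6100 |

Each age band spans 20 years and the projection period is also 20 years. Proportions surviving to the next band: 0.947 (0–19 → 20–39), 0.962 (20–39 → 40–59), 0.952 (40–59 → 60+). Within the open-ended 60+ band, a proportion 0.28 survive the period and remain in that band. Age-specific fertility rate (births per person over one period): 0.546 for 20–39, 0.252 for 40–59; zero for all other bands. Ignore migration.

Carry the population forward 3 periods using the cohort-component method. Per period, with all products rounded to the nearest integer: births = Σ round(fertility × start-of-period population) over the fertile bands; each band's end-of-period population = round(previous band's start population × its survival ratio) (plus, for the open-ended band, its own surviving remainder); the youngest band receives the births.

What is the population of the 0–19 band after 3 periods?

6002

Period 1.
Births: 11400 × 0.546 = 6224 ; 18200 × 0.252 = 4586 ⇒ total 10810
20–39: 1800 × 0.947 = 1705
40–59: 11400 × 0.962 = 10967
60+: 18200 × 0.952 + 6100 × 0.28 = 17326 + 1708 = 19034
→ [10810, 1705, 10967, 19034]
Period 2.
Births: 1705 × 0.546 = 931 ; 10967 × 0.252 = 2764 ⇒ total 3695
20–39: 10810 × 0.947 = 10237
40–59: 1705 × 0.962 = 1640
60+: 10967 × 0.952 + 19034 × 0.28 = 10441 + 5330 = 15771
→ [3695, 10237, 1640, 15771]
Period 3.
Births: 10237 × 0.546 = 5589 ; 1640 × 0.252 = 413 ⇒ total 6002
20–39: 3695 × 0.947 = 3499
40–59: 10237 × 0.962 = 9848
60+: 1640 × 0.952 + 15771 × 0.28 = 1561 + 4416 = 5977
→ [6002, 3499, 9848, 5977]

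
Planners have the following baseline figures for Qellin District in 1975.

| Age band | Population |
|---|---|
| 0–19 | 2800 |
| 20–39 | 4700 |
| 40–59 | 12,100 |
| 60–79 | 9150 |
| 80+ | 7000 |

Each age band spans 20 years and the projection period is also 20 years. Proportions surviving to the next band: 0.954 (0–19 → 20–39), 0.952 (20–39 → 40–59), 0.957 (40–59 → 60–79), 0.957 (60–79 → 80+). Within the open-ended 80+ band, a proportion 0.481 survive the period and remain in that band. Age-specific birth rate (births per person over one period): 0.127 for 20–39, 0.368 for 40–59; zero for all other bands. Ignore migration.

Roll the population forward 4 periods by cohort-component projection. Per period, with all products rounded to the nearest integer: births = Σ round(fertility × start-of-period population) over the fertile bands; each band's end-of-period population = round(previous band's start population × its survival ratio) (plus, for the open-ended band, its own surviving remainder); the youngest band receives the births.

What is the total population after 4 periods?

After projecting period 1:
Births: 4700 × 0.127 = 597 ; 12100 × 0.368 = 4453 → total 5050
20–39: 2800 × 0.954 = 2671
40–59: 4700 × 0.952 = 4474
60–79: 12100 × 0.957 = 11580
80+: 9150 × 0.957 + 7000 × 0.481 = 8757 + 3367 = 12124
Giving 5050 / 2671 / 4474 / 11580 / 12124.
After projecting period 2:
Births: 2671 × 0.127 = 339 ; 4474 × 0.368 = 1646 → total 1985
20–39: 5050 × 0.954 = 4818
40–59: 2671 × 0.952 = 2543
60–79: 4474 × 0.957 = 4282
80+: 11580 × 0.957 + 12124 × 0.481 = 11082 + 5832 = 16914
Giving 1985 / 4818 / 2543 / 4282 / 16914.
After projecting period 3:
Births: 4818 × 0.127 = 612 ; 2543 × 0.368 = 936 → total 1548
20–39: 1985 × 0.954 = 1894
40–59: 4818 × 0.952 = 4587
60–79: 2543 × 0.957 = 2434
80+: 4282 × 0.957 + 16914 × 0.481 = 4098 + 8136 = 12234
Giving 1548 / 1894 / 4587 / 2434 / 12234.
After projecting period 4:
Births: 1894 × 0.127 = 241 ; 4587 × 0.368 = 1688 → total 1929
20–39: 1548 × 0.954 = 1477
40–59: 1894 × 0.952 = 1803
60–79: 4587 × 0.957 = 4390
80+: 2434 × 0.957 + 12234 × 0.481 = 2329 + 5885 = 8214
Giving 1929 / 1477 / 1803 / 4390 / 8214.
Total after period 4: 1929 + 1477 + 1803 + 4390 + 8214 = 17813

17813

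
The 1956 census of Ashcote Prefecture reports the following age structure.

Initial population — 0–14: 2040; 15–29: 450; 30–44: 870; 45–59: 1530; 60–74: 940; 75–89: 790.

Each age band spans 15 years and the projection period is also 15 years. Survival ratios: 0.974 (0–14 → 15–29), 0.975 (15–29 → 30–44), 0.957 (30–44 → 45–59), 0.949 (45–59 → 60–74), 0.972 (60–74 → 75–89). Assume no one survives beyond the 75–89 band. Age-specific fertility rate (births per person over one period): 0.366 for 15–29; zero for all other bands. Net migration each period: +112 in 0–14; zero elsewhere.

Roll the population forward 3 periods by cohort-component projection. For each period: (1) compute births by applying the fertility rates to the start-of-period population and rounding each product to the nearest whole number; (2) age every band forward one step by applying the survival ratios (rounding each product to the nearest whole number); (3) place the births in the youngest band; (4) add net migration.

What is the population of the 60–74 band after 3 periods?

399

[period 1]
Births: 450 * 0.366 = 165
15–29: 2040 * 0.974 = 1987
30–44: 450 * 0.975 = 439
45–59: 870 * 0.957 = 833
60–74: 1530 * 0.949 = 1452
75–89: 940 * 0.972 = 914
Net migration: 0–14 + 112 → 277
→ [277, 1987, 439, 833, 1452, 914]
[period 2]
Births: 1987 * 0.366 = 727
15–29: 277 * 0.974 = 270
30–44: 1987 * 0.975 = 1937
45–59: 439 * 0.957 = 420
60–74: 833 * 0.949 = 791
75–89: 1452 * 0.972 = 1411
Net migration: 0–14 + 112 → 839
→ [839, 270, 1937, 420, 791, 1411]
[period 3]
Births: 270 * 0.366 = 99
15–29: 839 * 0.974 = 817
30–44: 270 * 0.975 = 263
45–59: 1937 * 0.957 = 1854
60–74: 420 * 0.949 = 399
75–89: 791 * 0.972 = 769
Net migration: 0–14 + 112 → 211
→ [211, 817, 263, 1854, 399, 769]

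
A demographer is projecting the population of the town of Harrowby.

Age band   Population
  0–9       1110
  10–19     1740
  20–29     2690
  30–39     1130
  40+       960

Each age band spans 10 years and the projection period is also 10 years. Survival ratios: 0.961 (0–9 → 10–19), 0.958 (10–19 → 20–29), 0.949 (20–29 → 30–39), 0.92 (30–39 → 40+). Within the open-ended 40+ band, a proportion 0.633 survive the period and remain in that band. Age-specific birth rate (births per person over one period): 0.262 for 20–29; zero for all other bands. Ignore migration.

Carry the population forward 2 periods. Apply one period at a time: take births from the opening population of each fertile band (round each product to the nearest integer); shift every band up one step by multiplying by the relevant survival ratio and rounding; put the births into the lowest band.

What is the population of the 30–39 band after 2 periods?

(Groups numbered youngest = 1 to oldest = 5.)
Period 1:
Births: 2690 × 0.262 = 705
Group 2: 1110 × 0.961 = 1067
Group 3: 1740 × 0.958 = 1667
Group 4: 2690 × 0.949 = 2553
Group 5: 1130 × 0.92 + 960 × 0.633 = 1040 + 608 = 1648
End of period: [705, 1067, 1667, 2553, 1648]
Period 2:
Births: 1667 × 0.262 = 437
Group 2: 705 × 0.961 = 678
Group 3: 1067 × 0.958 = 1022
Group 4: 1667 × 0.949 = 1582
Group 5: 2553 × 0.92 + 1648 × 0.633 = 2349 + 1043 = 3392
End of period: [437, 678, 1022, 1582, 3392]

1582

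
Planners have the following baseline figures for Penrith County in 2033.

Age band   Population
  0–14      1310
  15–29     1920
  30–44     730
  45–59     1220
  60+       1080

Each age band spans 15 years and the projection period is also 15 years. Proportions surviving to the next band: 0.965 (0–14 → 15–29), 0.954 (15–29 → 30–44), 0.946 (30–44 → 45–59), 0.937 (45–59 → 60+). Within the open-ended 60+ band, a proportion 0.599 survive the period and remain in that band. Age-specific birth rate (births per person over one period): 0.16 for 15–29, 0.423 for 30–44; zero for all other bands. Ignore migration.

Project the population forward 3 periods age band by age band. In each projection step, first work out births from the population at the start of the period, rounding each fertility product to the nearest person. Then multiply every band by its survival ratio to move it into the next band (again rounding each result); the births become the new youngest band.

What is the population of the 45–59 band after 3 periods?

1141

— Period 1 —
Births: 1920 × 0.16 = 307 ; 730 × 0.423 = 309 — total 616
15–29: 1310 × 0.965 = 1264
30–44: 1920 × 0.954 = 1832
45–59: 730 × 0.946 = 691
60+: 1220 × 0.937 + 1080 × 0.599 = 1143 + 647 = 1790
End of period: [616, 1264, 1832, 691, 1790]
— Period 2 —
Births: 1264 × 0.16 = 202 ; 1832 × 0.423 = 775 — total 977
15–29: 616 × 0.965 = 594
30–44: 1264 × 0.954 = 1206
45–59: 1832 × 0.946 = 1733
60+: 691 × 0.937 + 1790 × 0.599 = 647 + 1072 = 1719
End of period: [977, 594, 1206, 1733, 1719]
— Period 3 —
Births: 594 × 0.16 = 95 ; 1206 × 0.423 = 510 — total 605
15–29: 977 × 0.965 = 943
30–44: 594 × 0.954 = 567
45–59: 1206 × 0.946 = 1141
60+: 1733 × 0.937 + 1719 × 0.599 = 1624 + 1030 = 2654
End of period: [605, 943, 567, 1141, 2654]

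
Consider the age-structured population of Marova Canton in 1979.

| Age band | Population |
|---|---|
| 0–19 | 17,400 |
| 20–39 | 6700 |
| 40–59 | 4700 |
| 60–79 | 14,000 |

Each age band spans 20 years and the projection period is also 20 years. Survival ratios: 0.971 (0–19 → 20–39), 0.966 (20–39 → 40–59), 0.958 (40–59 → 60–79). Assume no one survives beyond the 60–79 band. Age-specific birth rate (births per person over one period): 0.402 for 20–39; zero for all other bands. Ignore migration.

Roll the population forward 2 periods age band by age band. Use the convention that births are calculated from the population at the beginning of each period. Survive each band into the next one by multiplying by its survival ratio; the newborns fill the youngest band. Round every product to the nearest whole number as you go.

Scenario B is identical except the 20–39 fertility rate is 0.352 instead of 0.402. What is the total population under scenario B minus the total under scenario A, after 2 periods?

-1170

(Groups numbered youngest = 1 to oldest = 4.)
[period 1]
Births: 6700 × 0.402 = 2693
Group 2: 17400 × 0.971 = 16895
Group 3: 6700 × 0.966 = 6472
Group 4: 4700 × 0.958 = 4503
→ [2693, 16895, 6472, 4503]
[period 2]
Births: 16895 × 0.402 = 6792
Group 2: 2693 × 0.971 = 2615
Group 3: 16895 × 0.966 = 16321
Group 4: 6472 × 0.958 = 6200
→ [6792, 2615, 16321, 6200]
Scenario A total after 2 periods: 31928
Scenario B projection —
[period 1]
Births: 6700 × 0.352 = 2358
Group 2: 17400 × 0.971 = 16895
Group 3: 6700 × 0.966 = 6472
Group 4: 4700 × 0.958 = 4503
→ [2358, 16895, 6472, 4503]
[period 2]
Births: 16895 × 0.352 = 5947
Group 2: 2358 × 0.971 = 2290
Group 3: 16895 × 0.966 = 16321
Group 4: 6472 × 0.958 = 6200
→ [5947, 2290, 16321, 6200]
Scenario B total after 2 periods: 30758
Difference B − A = 30758 − 31928 = -1170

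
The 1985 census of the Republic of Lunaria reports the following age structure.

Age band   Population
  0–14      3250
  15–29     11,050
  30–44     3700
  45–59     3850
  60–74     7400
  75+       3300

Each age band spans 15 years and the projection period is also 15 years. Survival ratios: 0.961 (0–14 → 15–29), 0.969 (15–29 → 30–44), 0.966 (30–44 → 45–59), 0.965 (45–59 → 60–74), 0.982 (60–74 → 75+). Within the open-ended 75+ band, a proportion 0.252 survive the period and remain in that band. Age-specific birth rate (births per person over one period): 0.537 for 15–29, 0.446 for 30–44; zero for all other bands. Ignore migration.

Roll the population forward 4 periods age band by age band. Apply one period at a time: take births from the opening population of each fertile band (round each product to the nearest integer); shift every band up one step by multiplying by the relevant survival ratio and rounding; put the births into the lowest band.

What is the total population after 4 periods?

(Groups numbered youngest = 1 to oldest = 6.)
— Period 1 —
Births: 11050 × 0.537 = 5934  |  3700 × 0.446 = 1650 → 7584
Group 2: 3250 × 0.961 = 3123
Group 3: 11050 × 0.969 = 10707
Group 4: 3700 × 0.966 = 3574
Group 5: 3850 × 0.965 = 3715
Group 6: 7400 × 0.982 + 3300 × 0.252 = 7267 + 832 = 8099
→ [7584, 3123, 10707, 3574, 3715, 8099]
— Period 2 —
Births: 3123 × 0.537 = 1677  |  10707 × 0.446 = 4775 → 6452
Group 2: 7584 × 0.961 = 7288
Group 3: 3123 × 0.969 = 3026
Group 4: 10707 × 0.966 = 10343
Group 5: 3574 × 0.965 = 3449
Group 6: 3715 × 0.982 + 8099 × 0.252 = 3648 + 2041 = 5689
→ [6452, 7288, 3026, 10343, 3449, 5689]
— Period 3 —
Births: 7288 × 0.537 = 3914  |  3026 × 0.446 = 1350 → 5264
Group 2: 6452 × 0.961 = 6200
Group 3: 7288 × 0.969 = 7062
Group 4: 3026 × 0.966 = 2923
Group 5: 10343 × 0.965 = 9981
Group 6: 3449 × 0.982 + 5689 × 0.252 = 3387 + 1434 = 4821
→ [5264, 6200, 7062, 2923, 9981, 4821]
— Period 4 —
Births: 6200 × 0.537 = 3329  |  7062 × 0.446 = 3150 → 6479
Group 2: 5264 × 0.961 = 5059
Group 3: 6200 × 0.969 = 6008
Group 4: 7062 × 0.966 = 6822
Group 5: 2923 × 0.965 = 2821
Group 6: 9981 × 0.982 + 4821 × 0.252 = 9801 + 1215 = 11016
→ [6479, 5059, 6008, 6822, 2821, 11016]
Total after period 4: 6479 + 5059 + 6008 + 6822 + 2821 + 11016 = 38205

38205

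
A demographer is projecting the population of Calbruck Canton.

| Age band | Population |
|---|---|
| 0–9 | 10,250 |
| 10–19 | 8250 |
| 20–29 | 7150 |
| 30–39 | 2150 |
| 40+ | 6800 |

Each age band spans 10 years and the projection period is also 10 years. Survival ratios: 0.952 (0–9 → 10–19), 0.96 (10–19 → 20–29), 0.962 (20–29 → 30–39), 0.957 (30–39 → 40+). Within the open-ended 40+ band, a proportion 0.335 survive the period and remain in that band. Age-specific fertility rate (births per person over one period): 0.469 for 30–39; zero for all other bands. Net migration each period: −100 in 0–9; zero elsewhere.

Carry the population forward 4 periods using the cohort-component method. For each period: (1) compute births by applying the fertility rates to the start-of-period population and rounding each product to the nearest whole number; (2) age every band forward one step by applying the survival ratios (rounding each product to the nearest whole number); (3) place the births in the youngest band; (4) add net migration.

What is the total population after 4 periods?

23055

[period 1]
Births: 2150 × 0.469 = 1008
10–19: 10250 × 0.952 = 9758
20–29: 8250 × 0.96 = 7920
30–39: 7150 × 0.962 = 6878
40+: 2150 × 0.957 + 6800 × 0.335 = 2058 + 2278 = 4336
Net migration: 0–9 − 100 → 908
→ [908, 9758, 7920, 6878, 4336]
[period 2]
Births: 6878 × 0.469 = 3226
10–19: 908 × 0.952 = 864
20–29: 9758 × 0.96 = 9368
30–39: 7920 × 0.962 = 7619
40+: 6878 × 0.957 + 4336 × 0.335 = 6582 + 1453 = 8035
Net migration: 0–9 − 100 → 3126
→ [3126, 864, 9368, 7619, 8035]
[period 3]
Births: 7619 × 0.469 = 3573
10–19: 3126 × 0.952 = 2976
20–29: 864 × 0.96 = 829
30–39: 9368 × 0.962 = 9012
40+: 7619 × 0.957 + 8035 × 0.335 = 7291 + 2692 = 9983
Net migration: 0–9 − 100 → 3473
→ [3473, 2976, 829, 9012, 9983]
[period 4]
Births: 9012 × 0.469 = 4227
10–19: 3473 × 0.952 = 3306
20–29: 2976 × 0.96 = 2857
30–39: 829 × 0.962 = 797
40+: 9012 × 0.957 + 9983 × 0.335 = 8624 + 3344 = 11968
Net migration: 0–9 − 100 → 4127
→ [4127, 3306, 2857, 797, 11968]
Total after period 4: 4127 + 3306 + 2857 + 797 + 11968 = 23055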